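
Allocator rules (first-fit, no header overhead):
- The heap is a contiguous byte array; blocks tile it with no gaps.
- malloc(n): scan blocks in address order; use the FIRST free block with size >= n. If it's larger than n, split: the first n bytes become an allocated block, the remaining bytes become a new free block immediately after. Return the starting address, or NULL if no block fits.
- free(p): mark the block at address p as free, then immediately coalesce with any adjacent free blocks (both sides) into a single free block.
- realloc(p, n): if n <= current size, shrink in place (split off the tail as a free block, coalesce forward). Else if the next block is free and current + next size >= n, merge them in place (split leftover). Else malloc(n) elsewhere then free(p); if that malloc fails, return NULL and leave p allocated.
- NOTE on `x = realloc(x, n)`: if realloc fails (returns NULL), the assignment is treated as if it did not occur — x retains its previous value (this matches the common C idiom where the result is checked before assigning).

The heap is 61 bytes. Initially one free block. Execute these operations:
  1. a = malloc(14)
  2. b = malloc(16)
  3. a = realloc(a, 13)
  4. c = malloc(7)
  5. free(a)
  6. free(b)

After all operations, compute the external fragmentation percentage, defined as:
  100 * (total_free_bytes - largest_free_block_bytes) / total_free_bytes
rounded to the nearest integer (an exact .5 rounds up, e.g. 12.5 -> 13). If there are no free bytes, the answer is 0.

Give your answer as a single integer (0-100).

Op 1: a = malloc(14) -> a = 0; heap: [0-13 ALLOC][14-60 FREE]
Op 2: b = malloc(16) -> b = 14; heap: [0-13 ALLOC][14-29 ALLOC][30-60 FREE]
Op 3: a = realloc(a, 13) -> a = 0; heap: [0-12 ALLOC][13-13 FREE][14-29 ALLOC][30-60 FREE]
Op 4: c = malloc(7) -> c = 30; heap: [0-12 ALLOC][13-13 FREE][14-29 ALLOC][30-36 ALLOC][37-60 FREE]
Op 5: free(a) -> (freed a); heap: [0-13 FREE][14-29 ALLOC][30-36 ALLOC][37-60 FREE]
Op 6: free(b) -> (freed b); heap: [0-29 FREE][30-36 ALLOC][37-60 FREE]
Free blocks: [30 24] total_free=54 largest=30 -> 100*(54-30)/54 = 2400/54 ≈ 44.444 -> rounds to 44

Answer: 44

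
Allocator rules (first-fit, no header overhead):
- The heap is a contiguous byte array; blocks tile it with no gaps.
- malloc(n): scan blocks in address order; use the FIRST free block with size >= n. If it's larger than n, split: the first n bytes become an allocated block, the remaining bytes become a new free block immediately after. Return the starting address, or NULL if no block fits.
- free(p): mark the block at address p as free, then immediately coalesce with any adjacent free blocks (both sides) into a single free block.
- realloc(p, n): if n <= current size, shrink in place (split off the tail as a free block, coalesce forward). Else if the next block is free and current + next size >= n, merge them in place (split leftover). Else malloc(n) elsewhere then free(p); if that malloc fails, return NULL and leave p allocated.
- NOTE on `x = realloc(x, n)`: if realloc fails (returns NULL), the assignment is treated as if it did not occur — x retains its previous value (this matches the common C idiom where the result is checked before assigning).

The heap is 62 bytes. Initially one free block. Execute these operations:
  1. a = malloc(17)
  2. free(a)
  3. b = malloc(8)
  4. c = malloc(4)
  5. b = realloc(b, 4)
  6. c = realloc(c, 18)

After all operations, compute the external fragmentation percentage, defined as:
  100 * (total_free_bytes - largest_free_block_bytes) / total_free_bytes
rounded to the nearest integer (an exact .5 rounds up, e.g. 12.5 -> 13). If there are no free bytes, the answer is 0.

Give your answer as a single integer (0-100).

Op 1: a = malloc(17) -> a = 0; heap: [0-16 ALLOC][17-61 FREE]
Op 2: free(a) -> (freed a); heap: [0-61 FREE]
Op 3: b = malloc(8) -> b = 0; heap: [0-7 ALLOC][8-61 FREE]
Op 4: c = malloc(4) -> c = 8; heap: [0-7 ALLOC][8-11 ALLOC][12-61 FREE]
Op 5: b = realloc(b, 4) -> b = 0; heap: [0-3 ALLOC][4-7 FREE][8-11 ALLOC][12-61 FREE]
Op 6: c = realloc(c, 18) -> c = 8; heap: [0-3 ALLOC][4-7 FREE][8-25 ALLOC][26-61 FREE]
Free blocks: [4 36] total_free=40 largest=36 -> 100*(40-36)/40 = 400/40 = 10

Answer: 10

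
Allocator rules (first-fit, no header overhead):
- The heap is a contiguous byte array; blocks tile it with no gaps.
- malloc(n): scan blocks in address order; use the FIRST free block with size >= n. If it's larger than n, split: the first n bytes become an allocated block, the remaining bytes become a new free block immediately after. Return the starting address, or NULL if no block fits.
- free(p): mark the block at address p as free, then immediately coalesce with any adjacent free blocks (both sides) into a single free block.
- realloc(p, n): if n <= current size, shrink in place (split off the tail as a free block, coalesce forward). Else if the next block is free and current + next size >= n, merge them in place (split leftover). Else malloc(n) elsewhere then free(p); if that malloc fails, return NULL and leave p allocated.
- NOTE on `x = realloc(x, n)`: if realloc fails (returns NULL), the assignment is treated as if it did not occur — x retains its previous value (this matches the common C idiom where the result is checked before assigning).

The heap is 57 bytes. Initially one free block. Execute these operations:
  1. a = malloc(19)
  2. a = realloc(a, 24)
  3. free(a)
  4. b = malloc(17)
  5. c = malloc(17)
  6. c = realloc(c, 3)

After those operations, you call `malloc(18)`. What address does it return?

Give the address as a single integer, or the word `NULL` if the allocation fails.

Op 1: a = malloc(19) -> a = 0; heap: [0-18 ALLOC][19-56 FREE]
Op 2: a = realloc(a, 24) -> a = 0; heap: [0-23 ALLOC][24-56 FREE]
Op 3: free(a) -> (freed a); heap: [0-56 FREE]
Op 4: b = malloc(17) -> b = 0; heap: [0-16 ALLOC][17-56 FREE]
Op 5: c = malloc(17) -> c = 17; heap: [0-16 ALLOC][17-33 ALLOC][34-56 FREE]
Op 6: c = realloc(c, 3) -> c = 17; heap: [0-16 ALLOC][17-19 ALLOC][20-56 FREE]
malloc(18): first-fit scan over [0-16 ALLOC][17-19 ALLOC][20-56 FREE] -> 20

Answer: 20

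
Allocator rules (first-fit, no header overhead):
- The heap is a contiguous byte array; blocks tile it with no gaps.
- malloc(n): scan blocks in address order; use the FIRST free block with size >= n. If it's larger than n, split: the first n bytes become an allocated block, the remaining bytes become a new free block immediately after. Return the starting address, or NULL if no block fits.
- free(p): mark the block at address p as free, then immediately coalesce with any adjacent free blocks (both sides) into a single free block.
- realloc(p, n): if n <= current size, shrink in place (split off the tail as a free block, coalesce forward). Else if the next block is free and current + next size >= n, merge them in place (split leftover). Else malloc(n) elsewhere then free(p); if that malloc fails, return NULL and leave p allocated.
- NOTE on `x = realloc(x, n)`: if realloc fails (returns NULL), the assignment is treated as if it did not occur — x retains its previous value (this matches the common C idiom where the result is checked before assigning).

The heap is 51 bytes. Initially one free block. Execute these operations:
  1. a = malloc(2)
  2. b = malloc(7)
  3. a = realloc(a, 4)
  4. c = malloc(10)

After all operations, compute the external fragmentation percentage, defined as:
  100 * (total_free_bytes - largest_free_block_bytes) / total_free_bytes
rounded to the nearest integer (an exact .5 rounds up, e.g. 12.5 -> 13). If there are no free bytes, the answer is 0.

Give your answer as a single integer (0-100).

Answer: 7

Derivation:
Op 1: a = malloc(2) -> a = 0; heap: [0-1 ALLOC][2-50 FREE]
Op 2: b = malloc(7) -> b = 2; heap: [0-1 ALLOC][2-8 ALLOC][9-50 FREE]
Op 3: a = realloc(a, 4) -> a = 9; heap: [0-1 FREE][2-8 ALLOC][9-12 ALLOC][13-50 FREE]
Op 4: c = malloc(10) -> c = 13; heap: [0-1 FREE][2-8 ALLOC][9-12 ALLOC][13-22 ALLOC][23-50 FREE]
Free blocks: [2 28] total_free=30 largest=28 -> 100*(30-28)/30 = 200/30 ≈ 6.667 -> rounds to 7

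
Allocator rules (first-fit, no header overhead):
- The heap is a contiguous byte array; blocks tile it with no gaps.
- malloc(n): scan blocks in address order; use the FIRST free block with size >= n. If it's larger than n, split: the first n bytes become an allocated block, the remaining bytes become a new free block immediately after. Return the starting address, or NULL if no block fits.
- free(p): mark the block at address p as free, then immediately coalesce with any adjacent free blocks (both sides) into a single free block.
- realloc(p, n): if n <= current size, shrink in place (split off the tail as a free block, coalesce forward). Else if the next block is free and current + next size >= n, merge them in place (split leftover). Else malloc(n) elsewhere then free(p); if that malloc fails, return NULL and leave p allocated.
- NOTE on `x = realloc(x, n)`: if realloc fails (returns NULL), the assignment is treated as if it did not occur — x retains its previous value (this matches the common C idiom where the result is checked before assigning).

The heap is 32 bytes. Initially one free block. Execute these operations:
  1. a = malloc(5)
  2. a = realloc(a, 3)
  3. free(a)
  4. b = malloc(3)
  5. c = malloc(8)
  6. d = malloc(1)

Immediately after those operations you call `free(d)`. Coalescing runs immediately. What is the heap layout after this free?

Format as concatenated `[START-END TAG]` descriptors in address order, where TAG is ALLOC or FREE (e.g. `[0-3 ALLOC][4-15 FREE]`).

Op 1: a = malloc(5) -> a = 0; heap: [0-4 ALLOC][5-31 FREE]
Op 2: a = realloc(a, 3) -> a = 0; heap: [0-2 ALLOC][3-31 FREE]
Op 3: free(a) -> (freed a); heap: [0-31 FREE]
Op 4: b = malloc(3) -> b = 0; heap: [0-2 ALLOC][3-31 FREE]
Op 5: c = malloc(8) -> c = 3; heap: [0-2 ALLOC][3-10 ALLOC][11-31 FREE]
Op 6: d = malloc(1) -> d = 11; heap: [0-2 ALLOC][3-10 ALLOC][11-11 ALLOC][12-31 FREE]
free(d): d = 11 -> block [11-11 ALLOC]; mark free, coalesce with adjacent free neighbors -> [0-2 ALLOC][3-10 ALLOC][11-31 FREE]

Answer: [0-2 ALLOC][3-10 ALLOC][11-31 FREE]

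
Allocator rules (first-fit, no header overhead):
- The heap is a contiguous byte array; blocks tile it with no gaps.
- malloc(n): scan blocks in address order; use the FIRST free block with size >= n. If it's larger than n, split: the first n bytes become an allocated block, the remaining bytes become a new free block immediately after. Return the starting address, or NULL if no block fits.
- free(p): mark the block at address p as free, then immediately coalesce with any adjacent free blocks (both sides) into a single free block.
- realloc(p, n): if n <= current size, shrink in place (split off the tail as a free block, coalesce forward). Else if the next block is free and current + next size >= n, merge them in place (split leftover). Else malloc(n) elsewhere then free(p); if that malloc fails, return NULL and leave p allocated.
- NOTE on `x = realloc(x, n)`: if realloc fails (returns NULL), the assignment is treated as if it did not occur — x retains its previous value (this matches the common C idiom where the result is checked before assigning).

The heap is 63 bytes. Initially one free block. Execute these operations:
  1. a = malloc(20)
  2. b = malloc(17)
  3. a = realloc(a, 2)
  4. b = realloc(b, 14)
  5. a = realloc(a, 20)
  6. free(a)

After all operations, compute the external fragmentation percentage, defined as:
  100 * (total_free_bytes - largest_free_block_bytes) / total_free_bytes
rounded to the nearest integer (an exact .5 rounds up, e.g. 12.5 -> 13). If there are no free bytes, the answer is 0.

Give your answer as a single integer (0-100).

Op 1: a = malloc(20) -> a = 0; heap: [0-19 ALLOC][20-62 FREE]
Op 2: b = malloc(17) -> b = 20; heap: [0-19 ALLOC][20-36 ALLOC][37-62 FREE]
Op 3: a = realloc(a, 2) -> a = 0; heap: [0-1 ALLOC][2-19 FREE][20-36 ALLOC][37-62 FREE]
Op 4: b = realloc(b, 14) -> b = 20; heap: [0-1 ALLOC][2-19 FREE][20-33 ALLOC][34-62 FREE]
Op 5: a = realloc(a, 20) -> a = 0; heap: [0-19 ALLOC][20-33 ALLOC][34-62 FREE]
Op 6: free(a) -> (freed a); heap: [0-19 FREE][20-33 ALLOC][34-62 FREE]
Free blocks: [20 29] total_free=49 largest=29 -> 100*(49-29)/49 = 2000/49 ≈ 40.816 -> rounds to 41

Answer: 41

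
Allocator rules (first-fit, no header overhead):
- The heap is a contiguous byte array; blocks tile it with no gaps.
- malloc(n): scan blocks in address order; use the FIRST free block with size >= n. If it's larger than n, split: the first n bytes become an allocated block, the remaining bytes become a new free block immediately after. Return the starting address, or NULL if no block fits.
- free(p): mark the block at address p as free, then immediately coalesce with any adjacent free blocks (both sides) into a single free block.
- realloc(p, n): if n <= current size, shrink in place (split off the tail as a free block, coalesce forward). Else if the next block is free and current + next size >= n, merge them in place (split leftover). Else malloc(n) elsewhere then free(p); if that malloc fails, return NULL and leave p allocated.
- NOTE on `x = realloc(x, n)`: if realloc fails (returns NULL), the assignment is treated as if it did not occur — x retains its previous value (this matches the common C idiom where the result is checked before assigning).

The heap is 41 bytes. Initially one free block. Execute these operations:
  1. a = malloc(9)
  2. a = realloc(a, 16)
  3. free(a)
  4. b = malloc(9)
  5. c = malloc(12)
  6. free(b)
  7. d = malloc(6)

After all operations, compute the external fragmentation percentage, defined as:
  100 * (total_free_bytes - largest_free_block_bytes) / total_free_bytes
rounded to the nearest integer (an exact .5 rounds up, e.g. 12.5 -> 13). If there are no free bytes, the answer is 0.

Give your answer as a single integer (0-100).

Op 1: a = malloc(9) -> a = 0; heap: [0-8 ALLOC][9-40 FREE]
Op 2: a = realloc(a, 16) -> a = 0; heap: [0-15 ALLOC][16-40 FREE]
Op 3: free(a) -> (freed a); heap: [0-40 FREE]
Op 4: b = malloc(9) -> b = 0; heap: [0-8 ALLOC][9-40 FREE]
Op 5: c = malloc(12) -> c = 9; heap: [0-8 ALLOC][9-20 ALLOC][21-40 FREE]
Op 6: free(b) -> (freed b); heap: [0-8 FREE][9-20 ALLOC][21-40 FREE]
Op 7: d = malloc(6) -> d = 0; heap: [0-5 ALLOC][6-8 FREE][9-20 ALLOC][21-40 FREE]
Free blocks: [3 20] total_free=23 largest=20 -> 100*(23-20)/23 = 300/23 ≈ 13.043 -> rounds to 13

Answer: 13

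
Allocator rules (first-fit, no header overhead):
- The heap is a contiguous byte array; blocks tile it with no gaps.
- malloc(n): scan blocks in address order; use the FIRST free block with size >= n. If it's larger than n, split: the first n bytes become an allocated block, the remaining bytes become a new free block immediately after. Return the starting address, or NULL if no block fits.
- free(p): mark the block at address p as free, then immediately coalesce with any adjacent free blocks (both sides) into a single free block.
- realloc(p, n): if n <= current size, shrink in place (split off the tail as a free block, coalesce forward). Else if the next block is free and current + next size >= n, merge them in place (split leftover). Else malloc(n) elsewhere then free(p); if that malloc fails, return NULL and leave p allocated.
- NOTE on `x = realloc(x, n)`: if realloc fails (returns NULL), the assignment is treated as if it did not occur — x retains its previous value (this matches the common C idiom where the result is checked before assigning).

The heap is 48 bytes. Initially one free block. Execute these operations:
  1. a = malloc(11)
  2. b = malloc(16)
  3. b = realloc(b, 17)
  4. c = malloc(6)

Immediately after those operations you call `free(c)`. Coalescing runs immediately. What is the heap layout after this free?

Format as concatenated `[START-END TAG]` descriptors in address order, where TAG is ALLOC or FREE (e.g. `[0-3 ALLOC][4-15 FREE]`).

Answer: [0-10 ALLOC][11-27 ALLOC][28-47 FREE]

Derivation:
Op 1: a = malloc(11) -> a = 0; heap: [0-10 ALLOC][11-47 FREE]
Op 2: b = malloc(16) -> b = 11; heap: [0-10 ALLOC][11-26 ALLOC][27-47 FREE]
Op 3: b = realloc(b, 17) -> b = 11; heap: [0-10 ALLOC][11-27 ALLOC][28-47 FREE]
Op 4: c = malloc(6) -> c = 28; heap: [0-10 ALLOC][11-27 ALLOC][28-33 ALLOC][34-47 FREE]
free(c): c = 28 -> block [28-33 ALLOC]; mark free, coalesce with adjacent free neighbors -> [0-10 ALLOC][11-27 ALLOC][28-47 FREE]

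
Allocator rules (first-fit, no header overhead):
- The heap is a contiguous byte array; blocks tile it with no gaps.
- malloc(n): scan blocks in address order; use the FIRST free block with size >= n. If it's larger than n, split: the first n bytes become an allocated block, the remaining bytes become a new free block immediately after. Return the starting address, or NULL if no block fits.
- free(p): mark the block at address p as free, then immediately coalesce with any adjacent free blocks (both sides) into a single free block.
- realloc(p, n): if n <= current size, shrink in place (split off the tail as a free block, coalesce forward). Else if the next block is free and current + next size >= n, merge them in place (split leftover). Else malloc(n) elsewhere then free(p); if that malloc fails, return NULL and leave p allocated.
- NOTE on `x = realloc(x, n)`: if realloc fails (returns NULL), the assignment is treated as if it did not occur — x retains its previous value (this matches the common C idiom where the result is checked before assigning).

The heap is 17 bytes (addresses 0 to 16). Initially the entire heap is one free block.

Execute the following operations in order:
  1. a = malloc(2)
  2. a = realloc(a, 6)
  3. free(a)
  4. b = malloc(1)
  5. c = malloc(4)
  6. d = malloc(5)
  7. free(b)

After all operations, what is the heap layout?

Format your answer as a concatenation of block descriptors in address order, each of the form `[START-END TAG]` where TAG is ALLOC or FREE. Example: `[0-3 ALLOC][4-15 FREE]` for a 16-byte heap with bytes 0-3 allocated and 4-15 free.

Answer: [0-0 FREE][1-4 ALLOC][5-9 ALLOC][10-16 FREE]

Derivation:
Op 1: a = malloc(2) -> a = 0; heap: [0-1 ALLOC][2-16 FREE]
Op 2: a = realloc(a, 6) -> a = 0; heap: [0-5 ALLOC][6-16 FREE]
Op 3: free(a) -> (freed a); heap: [0-16 FREE]
Op 4: b = malloc(1) -> b = 0; heap: [0-0 ALLOC][1-16 FREE]
Op 5: c = malloc(4) -> c = 1; heap: [0-0 ALLOC][1-4 ALLOC][5-16 FREE]
Op 6: d = malloc(5) -> d = 5; heap: [0-0 ALLOC][1-4 ALLOC][5-9 ALLOC][10-16 FREE]
Op 7: free(b) -> (freed b); heap: [0-0 FREE][1-4 ALLOC][5-9 ALLOC][10-16 FREE]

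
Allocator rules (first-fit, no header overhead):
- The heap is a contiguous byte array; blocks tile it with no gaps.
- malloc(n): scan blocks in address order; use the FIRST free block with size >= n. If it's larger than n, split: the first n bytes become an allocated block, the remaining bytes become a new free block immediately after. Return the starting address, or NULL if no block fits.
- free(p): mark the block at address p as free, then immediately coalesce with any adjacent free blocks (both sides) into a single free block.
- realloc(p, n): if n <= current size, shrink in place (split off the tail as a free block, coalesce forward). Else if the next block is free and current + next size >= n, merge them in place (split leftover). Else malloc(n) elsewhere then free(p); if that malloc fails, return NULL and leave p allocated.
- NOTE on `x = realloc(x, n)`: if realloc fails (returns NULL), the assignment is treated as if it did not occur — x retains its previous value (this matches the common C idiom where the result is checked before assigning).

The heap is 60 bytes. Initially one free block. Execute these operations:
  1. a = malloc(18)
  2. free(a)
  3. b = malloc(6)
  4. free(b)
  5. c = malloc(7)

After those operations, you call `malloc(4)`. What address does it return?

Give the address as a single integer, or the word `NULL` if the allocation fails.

Answer: 7

Derivation:
Op 1: a = malloc(18) -> a = 0; heap: [0-17 ALLOC][18-59 FREE]
Op 2: free(a) -> (freed a); heap: [0-59 FREE]
Op 3: b = malloc(6) -> b = 0; heap: [0-5 ALLOC][6-59 FREE]
Op 4: free(b) -> (freed b); heap: [0-59 FREE]
Op 5: c = malloc(7) -> c = 0; heap: [0-6 ALLOC][7-59 FREE]
malloc(4): first-fit scan over [0-6 ALLOC][7-59 FREE] -> 7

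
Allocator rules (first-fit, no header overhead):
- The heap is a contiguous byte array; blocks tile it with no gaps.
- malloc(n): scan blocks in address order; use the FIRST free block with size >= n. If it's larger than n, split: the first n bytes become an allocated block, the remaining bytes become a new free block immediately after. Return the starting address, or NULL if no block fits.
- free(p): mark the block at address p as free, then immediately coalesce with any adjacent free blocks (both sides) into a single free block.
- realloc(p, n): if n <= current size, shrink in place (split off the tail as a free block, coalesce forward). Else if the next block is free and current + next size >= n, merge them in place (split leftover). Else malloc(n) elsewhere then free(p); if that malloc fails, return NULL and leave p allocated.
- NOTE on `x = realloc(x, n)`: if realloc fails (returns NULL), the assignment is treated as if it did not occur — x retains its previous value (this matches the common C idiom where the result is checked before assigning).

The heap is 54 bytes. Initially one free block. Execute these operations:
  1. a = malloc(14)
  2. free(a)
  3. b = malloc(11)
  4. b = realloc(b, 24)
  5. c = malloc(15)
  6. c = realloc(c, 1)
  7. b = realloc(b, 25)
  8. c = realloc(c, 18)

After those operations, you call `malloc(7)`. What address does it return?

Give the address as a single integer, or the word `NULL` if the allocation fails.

Op 1: a = malloc(14) -> a = 0; heap: [0-13 ALLOC][14-53 FREE]
Op 2: free(a) -> (freed a); heap: [0-53 FREE]
Op 3: b = malloc(11) -> b = 0; heap: [0-10 ALLOC][11-53 FREE]
Op 4: b = realloc(b, 24) -> b = 0; heap: [0-23 ALLOC][24-53 FREE]
Op 5: c = malloc(15) -> c = 24; heap: [0-23 ALLOC][24-38 ALLOC][39-53 FREE]
Op 6: c = realloc(c, 1) -> c = 24; heap: [0-23 ALLOC][24-24 ALLOC][25-53 FREE]
Op 7: b = realloc(b, 25) -> b = 25; heap: [0-23 FREE][24-24 ALLOC][25-49 ALLOC][50-53 FREE]
Op 8: c = realloc(c, 18) -> c = 0; heap: [0-17 ALLOC][18-24 FREE][25-49 ALLOC][50-53 FREE]
malloc(7): first-fit scan over [0-17 ALLOC][18-24 FREE][25-49 ALLOC][50-53 FREE] -> 18

Answer: 18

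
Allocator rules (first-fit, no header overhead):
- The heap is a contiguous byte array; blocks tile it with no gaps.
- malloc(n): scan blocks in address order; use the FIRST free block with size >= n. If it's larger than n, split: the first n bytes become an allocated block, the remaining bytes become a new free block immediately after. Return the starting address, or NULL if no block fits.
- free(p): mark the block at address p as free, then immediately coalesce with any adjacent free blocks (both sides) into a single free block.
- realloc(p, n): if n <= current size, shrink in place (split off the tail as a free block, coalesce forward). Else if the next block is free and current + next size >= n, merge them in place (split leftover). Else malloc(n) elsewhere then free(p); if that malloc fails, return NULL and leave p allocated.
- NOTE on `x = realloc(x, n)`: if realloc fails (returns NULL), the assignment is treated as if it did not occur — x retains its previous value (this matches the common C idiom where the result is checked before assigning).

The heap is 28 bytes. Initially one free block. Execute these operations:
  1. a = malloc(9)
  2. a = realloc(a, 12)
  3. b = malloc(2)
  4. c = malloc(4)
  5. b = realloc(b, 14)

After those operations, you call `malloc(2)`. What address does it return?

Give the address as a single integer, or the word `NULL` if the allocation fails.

Op 1: a = malloc(9) -> a = 0; heap: [0-8 ALLOC][9-27 FREE]
Op 2: a = realloc(a, 12) -> a = 0; heap: [0-11 ALLOC][12-27 FREE]
Op 3: b = malloc(2) -> b = 12; heap: [0-11 ALLOC][12-13 ALLOC][14-27 FREE]
Op 4: c = malloc(4) -> c = 14; heap: [0-11 ALLOC][12-13 ALLOC][14-17 ALLOC][18-27 FREE]
Op 5: b = realloc(b, 14) -> NULL (b unchanged); heap: [0-11 ALLOC][12-13 ALLOC][14-17 ALLOC][18-27 FREE]
malloc(2): first-fit scan over [0-11 ALLOC][12-13 ALLOC][14-17 ALLOC][18-27 FREE] -> 18

Answer: 18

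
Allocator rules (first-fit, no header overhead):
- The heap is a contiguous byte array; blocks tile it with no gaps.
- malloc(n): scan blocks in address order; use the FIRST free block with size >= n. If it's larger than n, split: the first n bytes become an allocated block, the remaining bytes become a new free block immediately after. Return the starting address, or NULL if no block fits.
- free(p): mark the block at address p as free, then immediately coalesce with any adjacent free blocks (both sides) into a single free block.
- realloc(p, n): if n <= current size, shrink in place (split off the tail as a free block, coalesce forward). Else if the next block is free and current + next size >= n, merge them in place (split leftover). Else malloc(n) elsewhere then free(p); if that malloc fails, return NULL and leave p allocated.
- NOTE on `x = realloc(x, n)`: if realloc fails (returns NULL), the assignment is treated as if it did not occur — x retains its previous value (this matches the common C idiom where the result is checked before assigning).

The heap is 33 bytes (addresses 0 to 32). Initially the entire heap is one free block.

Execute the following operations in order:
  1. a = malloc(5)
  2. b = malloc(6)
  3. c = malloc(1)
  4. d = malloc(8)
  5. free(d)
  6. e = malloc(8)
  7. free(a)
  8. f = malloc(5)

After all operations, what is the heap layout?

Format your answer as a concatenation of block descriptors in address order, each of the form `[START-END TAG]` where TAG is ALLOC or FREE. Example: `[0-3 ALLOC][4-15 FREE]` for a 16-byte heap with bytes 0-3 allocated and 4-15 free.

Op 1: a = malloc(5) -> a = 0; heap: [0-4 ALLOC][5-32 FREE]
Op 2: b = malloc(6) -> b = 5; heap: [0-4 ALLOC][5-10 ALLOC][11-32 FREE]
Op 3: c = malloc(1) -> c = 11; heap: [0-4 ALLOC][5-10 ALLOC][11-11 ALLOC][12-32 FREE]
Op 4: d = malloc(8) -> d = 12; heap: [0-4 ALLOC][5-10 ALLOC][11-11 ALLOC][12-19 ALLOC][20-32 FREE]
Op 5: free(d) -> (freed d); heap: [0-4 ALLOC][5-10 ALLOC][11-11 ALLOC][12-32 FREE]
Op 6: e = malloc(8) -> e = 12; heap: [0-4 ALLOC][5-10 ALLOC][11-11 ALLOC][12-19 ALLOC][20-32 FREE]
Op 7: free(a) -> (freed a); heap: [0-4 FREE][5-10 ALLOC][11-11 ALLOC][12-19 ALLOC][20-32 FREE]
Op 8: f = malloc(5) -> f = 0; heap: [0-4 ALLOC][5-10 ALLOC][11-11 ALLOC][12-19 ALLOC][20-32 FREE]

Answer: [0-4 ALLOC][5-10 ALLOC][11-11 ALLOC][12-19 ALLOC][20-32 FREE]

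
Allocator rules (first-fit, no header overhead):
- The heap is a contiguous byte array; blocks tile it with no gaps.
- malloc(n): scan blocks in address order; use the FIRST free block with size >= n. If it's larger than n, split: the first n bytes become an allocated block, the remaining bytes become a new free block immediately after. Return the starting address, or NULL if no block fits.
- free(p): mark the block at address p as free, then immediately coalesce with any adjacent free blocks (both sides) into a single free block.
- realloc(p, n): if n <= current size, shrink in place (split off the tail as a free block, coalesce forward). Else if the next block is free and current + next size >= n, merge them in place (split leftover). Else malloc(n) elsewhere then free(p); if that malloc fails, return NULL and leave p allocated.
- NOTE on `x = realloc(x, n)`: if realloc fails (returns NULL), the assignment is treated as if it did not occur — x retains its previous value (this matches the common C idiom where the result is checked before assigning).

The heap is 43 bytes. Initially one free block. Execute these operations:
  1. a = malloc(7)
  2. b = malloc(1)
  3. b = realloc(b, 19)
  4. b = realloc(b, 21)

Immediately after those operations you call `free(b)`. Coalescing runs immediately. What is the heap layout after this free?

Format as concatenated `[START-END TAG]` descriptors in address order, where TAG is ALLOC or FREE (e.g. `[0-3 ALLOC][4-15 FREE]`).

Answer: [0-6 ALLOC][7-42 FREE]

Derivation:
Op 1: a = malloc(7) -> a = 0; heap: [0-6 ALLOC][7-42 FREE]
Op 2: b = malloc(1) -> b = 7; heap: [0-6 ALLOC][7-7 ALLOC][8-42 FREE]
Op 3: b = realloc(b, 19) -> b = 7; heap: [0-6 ALLOC][7-25 ALLOC][26-42 FREE]
Op 4: b = realloc(b, 21) -> b = 7; heap: [0-6 ALLOC][7-27 ALLOC][28-42 FREE]
free(b): b = 7 -> block [7-27 ALLOC]; mark free, coalesce with adjacent free neighbors -> [0-6 ALLOC][7-42 FREE]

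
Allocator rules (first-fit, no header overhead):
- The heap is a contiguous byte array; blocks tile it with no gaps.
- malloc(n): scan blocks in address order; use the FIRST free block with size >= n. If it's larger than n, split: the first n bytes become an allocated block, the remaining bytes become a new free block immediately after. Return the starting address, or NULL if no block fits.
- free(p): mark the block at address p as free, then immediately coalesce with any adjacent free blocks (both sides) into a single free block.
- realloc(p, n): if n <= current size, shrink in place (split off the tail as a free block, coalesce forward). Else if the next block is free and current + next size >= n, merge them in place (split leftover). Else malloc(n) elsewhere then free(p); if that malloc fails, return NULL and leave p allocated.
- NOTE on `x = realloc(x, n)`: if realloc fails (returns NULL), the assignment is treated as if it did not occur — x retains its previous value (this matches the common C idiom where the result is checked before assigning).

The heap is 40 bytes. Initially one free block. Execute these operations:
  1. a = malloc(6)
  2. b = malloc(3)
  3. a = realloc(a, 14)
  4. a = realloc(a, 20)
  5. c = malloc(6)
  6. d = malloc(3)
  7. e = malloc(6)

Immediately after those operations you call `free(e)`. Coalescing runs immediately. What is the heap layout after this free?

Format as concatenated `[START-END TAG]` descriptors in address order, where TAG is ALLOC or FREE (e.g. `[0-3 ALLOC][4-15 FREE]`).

Op 1: a = malloc(6) -> a = 0; heap: [0-5 ALLOC][6-39 FREE]
Op 2: b = malloc(3) -> b = 6; heap: [0-5 ALLOC][6-8 ALLOC][9-39 FREE]
Op 3: a = realloc(a, 14) -> a = 9; heap: [0-5 FREE][6-8 ALLOC][9-22 ALLOC][23-39 FREE]
Op 4: a = realloc(a, 20) -> a = 9; heap: [0-5 FREE][6-8 ALLOC][9-28 ALLOC][29-39 FREE]
Op 5: c = malloc(6) -> c = 0; heap: [0-5 ALLOC][6-8 ALLOC][9-28 ALLOC][29-39 FREE]
Op 6: d = malloc(3) -> d = 29; heap: [0-5 ALLOC][6-8 ALLOC][9-28 ALLOC][29-31 ALLOC][32-39 FREE]
Op 7: e = malloc(6) -> e = 32; heap: [0-5 ALLOC][6-8 ALLOC][9-28 ALLOC][29-31 ALLOC][32-37 ALLOC][38-39 FREE]
free(e): e = 32 -> block [32-37 ALLOC]; mark free, coalesce with adjacent free neighbors -> [0-5 ALLOC][6-8 ALLOC][9-28 ALLOC][29-31 ALLOC][32-39 FREE]

Answer: [0-5 ALLOC][6-8 ALLOC][9-28 ALLOC][29-31 ALLOC][32-39 FREE]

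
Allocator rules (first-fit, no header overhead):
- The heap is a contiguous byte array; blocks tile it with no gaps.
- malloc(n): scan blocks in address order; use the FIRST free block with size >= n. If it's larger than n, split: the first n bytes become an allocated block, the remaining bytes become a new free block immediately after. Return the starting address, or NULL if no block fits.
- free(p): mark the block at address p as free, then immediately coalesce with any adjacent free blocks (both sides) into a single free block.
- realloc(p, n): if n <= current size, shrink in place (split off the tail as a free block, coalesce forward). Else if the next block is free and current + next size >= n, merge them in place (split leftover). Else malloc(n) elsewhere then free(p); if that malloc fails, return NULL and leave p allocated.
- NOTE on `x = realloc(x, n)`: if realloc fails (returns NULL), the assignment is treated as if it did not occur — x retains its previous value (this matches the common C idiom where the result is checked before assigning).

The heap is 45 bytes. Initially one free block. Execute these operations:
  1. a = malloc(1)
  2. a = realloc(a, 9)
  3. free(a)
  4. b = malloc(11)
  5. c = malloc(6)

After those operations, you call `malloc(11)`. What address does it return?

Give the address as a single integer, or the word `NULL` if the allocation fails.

Op 1: a = malloc(1) -> a = 0; heap: [0-0 ALLOC][1-44 FREE]
Op 2: a = realloc(a, 9) -> a = 0; heap: [0-8 ALLOC][9-44 FREE]
Op 3: free(a) -> (freed a); heap: [0-44 FREE]
Op 4: b = malloc(11) -> b = 0; heap: [0-10 ALLOC][11-44 FREE]
Op 5: c = malloc(6) -> c = 11; heap: [0-10 ALLOC][11-16 ALLOC][17-44 FREE]
malloc(11): first-fit scan over [0-10 ALLOC][11-16 ALLOC][17-44 FREE] -> 17

Answer: 17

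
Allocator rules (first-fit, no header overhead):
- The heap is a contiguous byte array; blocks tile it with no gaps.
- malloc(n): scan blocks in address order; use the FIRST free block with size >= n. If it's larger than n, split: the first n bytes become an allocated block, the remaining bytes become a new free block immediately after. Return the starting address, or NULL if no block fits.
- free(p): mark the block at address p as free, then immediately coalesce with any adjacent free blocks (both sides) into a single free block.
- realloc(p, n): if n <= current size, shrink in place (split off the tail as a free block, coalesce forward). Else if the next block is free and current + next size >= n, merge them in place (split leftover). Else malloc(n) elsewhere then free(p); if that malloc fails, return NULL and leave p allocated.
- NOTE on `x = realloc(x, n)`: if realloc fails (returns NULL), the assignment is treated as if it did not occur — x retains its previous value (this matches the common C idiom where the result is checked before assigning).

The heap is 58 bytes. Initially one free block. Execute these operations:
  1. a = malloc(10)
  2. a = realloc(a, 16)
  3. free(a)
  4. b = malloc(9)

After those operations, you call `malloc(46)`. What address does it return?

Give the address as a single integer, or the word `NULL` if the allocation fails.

Answer: 9

Derivation:
Op 1: a = malloc(10) -> a = 0; heap: [0-9 ALLOC][10-57 FREE]
Op 2: a = realloc(a, 16) -> a = 0; heap: [0-15 ALLOC][16-57 FREE]
Op 3: free(a) -> (freed a); heap: [0-57 FREE]
Op 4: b = malloc(9) -> b = 0; heap: [0-8 ALLOC][9-57 FREE]
malloc(46): first-fit scan over [0-8 ALLOC][9-57 FREE] -> 9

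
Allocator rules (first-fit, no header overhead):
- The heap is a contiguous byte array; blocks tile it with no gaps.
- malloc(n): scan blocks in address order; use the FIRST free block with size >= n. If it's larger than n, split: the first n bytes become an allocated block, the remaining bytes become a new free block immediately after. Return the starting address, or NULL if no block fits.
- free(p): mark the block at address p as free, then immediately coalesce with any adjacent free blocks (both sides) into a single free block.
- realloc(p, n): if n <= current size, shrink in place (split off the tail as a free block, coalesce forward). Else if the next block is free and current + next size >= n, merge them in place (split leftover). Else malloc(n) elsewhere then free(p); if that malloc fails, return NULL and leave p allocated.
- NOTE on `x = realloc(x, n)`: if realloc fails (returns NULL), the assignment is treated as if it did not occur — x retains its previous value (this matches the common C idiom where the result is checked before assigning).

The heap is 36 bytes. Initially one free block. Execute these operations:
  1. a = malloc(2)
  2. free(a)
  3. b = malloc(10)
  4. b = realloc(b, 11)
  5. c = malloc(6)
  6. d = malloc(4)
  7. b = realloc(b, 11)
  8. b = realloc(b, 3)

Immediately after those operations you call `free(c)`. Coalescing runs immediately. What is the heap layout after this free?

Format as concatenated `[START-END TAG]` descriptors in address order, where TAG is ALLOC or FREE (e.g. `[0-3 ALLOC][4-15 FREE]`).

Answer: [0-2 ALLOC][3-16 FREE][17-20 ALLOC][21-35 FREE]

Derivation:
Op 1: a = malloc(2) -> a = 0; heap: [0-1 ALLOC][2-35 FREE]
Op 2: free(a) -> (freed a); heap: [0-35 FREE]
Op 3: b = malloc(10) -> b = 0; heap: [0-9 ALLOC][10-35 FREE]
Op 4: b = realloc(b, 11) -> b = 0; heap: [0-10 ALLOC][11-35 FREE]
Op 5: c = malloc(6) -> c = 11; heap: [0-10 ALLOC][11-16 ALLOC][17-35 FREE]
Op 6: d = malloc(4) -> d = 17; heap: [0-10 ALLOC][11-16 ALLOC][17-20 ALLOC][21-35 FREE]
Op 7: b = realloc(b, 11) -> b = 0; heap: [0-10 ALLOC][11-16 ALLOC][17-20 ALLOC][21-35 FREE]
Op 8: b = realloc(b, 3) -> b = 0; heap: [0-2 ALLOC][3-10 FREE][11-16 ALLOC][17-20 ALLOC][21-35 FREE]
free(c): c = 11 -> block [11-16 ALLOC]; mark free, coalesce with adjacent free neighbors -> [0-2 ALLOC][3-16 FREE][17-20 ALLOC][21-35 FREE]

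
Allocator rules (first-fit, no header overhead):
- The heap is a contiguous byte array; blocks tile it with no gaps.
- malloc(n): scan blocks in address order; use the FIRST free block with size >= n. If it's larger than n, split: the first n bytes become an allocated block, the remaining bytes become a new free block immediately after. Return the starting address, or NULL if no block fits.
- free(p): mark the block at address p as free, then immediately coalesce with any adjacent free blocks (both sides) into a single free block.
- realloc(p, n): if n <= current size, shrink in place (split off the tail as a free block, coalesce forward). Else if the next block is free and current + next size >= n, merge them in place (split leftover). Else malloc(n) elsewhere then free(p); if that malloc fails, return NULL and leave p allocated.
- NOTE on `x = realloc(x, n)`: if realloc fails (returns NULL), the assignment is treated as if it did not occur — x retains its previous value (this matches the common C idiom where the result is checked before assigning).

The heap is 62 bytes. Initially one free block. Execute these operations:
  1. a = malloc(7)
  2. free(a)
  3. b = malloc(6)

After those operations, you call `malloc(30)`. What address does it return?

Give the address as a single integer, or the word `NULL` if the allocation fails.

Answer: 6

Derivation:
Op 1: a = malloc(7) -> a = 0; heap: [0-6 ALLOC][7-61 FREE]
Op 2: free(a) -> (freed a); heap: [0-61 FREE]
Op 3: b = malloc(6) -> b = 0; heap: [0-5 ALLOC][6-61 FREE]
malloc(30): first-fit scan over [0-5 ALLOC][6-61 FREE] -> 6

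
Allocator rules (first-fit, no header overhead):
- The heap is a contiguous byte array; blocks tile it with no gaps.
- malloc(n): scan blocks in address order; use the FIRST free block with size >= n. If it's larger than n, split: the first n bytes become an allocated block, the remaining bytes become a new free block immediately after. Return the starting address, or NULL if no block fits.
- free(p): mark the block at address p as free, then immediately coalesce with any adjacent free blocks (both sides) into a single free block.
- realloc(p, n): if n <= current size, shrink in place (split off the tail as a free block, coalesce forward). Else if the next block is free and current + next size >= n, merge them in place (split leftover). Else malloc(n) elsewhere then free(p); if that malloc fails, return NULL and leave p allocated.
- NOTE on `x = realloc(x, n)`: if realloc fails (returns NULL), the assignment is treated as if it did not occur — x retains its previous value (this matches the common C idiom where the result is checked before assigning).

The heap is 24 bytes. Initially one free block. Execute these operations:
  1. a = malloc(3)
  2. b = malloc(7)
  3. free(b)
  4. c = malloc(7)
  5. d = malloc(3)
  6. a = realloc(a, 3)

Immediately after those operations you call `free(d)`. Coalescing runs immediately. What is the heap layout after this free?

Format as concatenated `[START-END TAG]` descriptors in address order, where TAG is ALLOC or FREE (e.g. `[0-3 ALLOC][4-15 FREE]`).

Op 1: a = malloc(3) -> a = 0; heap: [0-2 ALLOC][3-23 FREE]
Op 2: b = malloc(7) -> b = 3; heap: [0-2 ALLOC][3-9 ALLOC][10-23 FREE]
Op 3: free(b) -> (freed b); heap: [0-2 ALLOC][3-23 FREE]
Op 4: c = malloc(7) -> c = 3; heap: [0-2 ALLOC][3-9 ALLOC][10-23 FREE]
Op 5: d = malloc(3) -> d = 10; heap: [0-2 ALLOC][3-9 ALLOC][10-12 ALLOC][13-23 FREE]
Op 6: a = realloc(a, 3) -> a = 0; heap: [0-2 ALLOC][3-9 ALLOC][10-12 ALLOC][13-23 FREE]
free(d): d = 10 -> block [10-12 ALLOC]; mark free, coalesce with adjacent free neighbors -> [0-2 ALLOC][3-9 ALLOC][10-23 FREE]

Answer: [0-2 ALLOC][3-9 ALLOC][10-23 FREE]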